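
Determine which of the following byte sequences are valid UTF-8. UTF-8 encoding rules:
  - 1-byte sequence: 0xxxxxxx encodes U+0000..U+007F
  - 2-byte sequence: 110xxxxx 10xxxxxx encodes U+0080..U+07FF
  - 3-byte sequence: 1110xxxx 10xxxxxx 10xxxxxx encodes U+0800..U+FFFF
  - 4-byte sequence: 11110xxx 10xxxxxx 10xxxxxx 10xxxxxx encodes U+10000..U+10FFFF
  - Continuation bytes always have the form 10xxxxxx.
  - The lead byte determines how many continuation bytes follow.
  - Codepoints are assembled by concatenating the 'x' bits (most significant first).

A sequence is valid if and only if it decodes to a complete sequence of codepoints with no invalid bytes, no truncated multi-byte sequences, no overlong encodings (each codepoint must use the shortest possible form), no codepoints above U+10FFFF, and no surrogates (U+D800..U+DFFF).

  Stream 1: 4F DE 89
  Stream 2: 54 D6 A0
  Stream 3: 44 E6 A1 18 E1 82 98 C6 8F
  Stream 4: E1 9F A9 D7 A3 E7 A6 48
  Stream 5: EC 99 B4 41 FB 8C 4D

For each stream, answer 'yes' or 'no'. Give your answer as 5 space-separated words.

Stream 1: decodes cleanly. VALID
Stream 2: decodes cleanly. VALID
Stream 3: error at byte offset 3. INVALID
Stream 4: error at byte offset 7. INVALID
Stream 5: error at byte offset 4. INVALID

Answer: yes yes no no no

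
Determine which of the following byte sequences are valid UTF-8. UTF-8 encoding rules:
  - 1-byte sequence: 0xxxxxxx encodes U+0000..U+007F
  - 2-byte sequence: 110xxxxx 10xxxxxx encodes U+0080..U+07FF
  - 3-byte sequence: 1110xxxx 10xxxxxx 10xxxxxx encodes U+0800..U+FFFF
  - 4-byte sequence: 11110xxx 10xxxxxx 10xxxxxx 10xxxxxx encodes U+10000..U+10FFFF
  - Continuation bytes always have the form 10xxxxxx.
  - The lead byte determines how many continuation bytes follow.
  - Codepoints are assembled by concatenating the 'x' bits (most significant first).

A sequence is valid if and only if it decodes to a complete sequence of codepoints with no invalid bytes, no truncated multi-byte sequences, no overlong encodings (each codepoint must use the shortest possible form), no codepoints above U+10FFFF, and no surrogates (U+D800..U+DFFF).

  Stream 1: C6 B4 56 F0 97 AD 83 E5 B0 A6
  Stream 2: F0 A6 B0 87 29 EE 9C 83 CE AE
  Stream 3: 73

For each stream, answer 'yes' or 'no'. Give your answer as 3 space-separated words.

Answer: yes yes yes

Derivation:
Stream 1: decodes cleanly. VALID
Stream 2: decodes cleanly. VALID
Stream 3: decodes cleanly. VALID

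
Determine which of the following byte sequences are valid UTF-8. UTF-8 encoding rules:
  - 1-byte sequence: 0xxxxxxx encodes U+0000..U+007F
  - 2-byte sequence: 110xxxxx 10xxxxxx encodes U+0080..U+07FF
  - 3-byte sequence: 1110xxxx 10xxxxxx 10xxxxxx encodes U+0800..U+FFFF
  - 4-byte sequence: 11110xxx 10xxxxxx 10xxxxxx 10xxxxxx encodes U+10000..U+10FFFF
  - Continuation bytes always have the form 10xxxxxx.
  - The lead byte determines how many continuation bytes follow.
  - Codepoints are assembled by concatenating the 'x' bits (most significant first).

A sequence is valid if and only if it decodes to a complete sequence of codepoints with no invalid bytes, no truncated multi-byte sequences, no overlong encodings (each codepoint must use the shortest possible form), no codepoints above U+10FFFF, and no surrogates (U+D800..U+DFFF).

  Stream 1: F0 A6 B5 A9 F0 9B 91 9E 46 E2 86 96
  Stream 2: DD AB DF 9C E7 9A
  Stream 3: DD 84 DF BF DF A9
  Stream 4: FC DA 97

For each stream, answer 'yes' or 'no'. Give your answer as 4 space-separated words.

Answer: yes no yes no

Derivation:
Stream 1: decodes cleanly. VALID
Stream 2: error at byte offset 6. INVALID
Stream 3: decodes cleanly. VALID
Stream 4: error at byte offset 0. INVALID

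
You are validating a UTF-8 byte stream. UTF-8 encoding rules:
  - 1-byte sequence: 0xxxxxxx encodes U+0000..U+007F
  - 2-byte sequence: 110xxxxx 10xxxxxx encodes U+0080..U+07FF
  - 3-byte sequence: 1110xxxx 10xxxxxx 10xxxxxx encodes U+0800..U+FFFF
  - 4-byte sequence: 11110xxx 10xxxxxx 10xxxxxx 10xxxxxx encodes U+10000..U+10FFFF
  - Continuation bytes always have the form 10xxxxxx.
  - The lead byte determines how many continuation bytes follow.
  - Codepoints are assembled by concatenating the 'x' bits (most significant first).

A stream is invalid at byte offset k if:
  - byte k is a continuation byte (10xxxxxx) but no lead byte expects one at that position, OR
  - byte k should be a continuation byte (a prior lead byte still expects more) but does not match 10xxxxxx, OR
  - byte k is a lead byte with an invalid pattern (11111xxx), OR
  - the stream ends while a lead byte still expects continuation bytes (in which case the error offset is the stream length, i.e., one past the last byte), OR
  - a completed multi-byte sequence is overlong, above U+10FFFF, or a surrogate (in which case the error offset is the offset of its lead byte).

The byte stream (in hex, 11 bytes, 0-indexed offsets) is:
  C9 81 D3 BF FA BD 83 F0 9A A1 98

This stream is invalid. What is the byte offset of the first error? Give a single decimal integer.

Byte[0]=C9: 2-byte lead, need 1 cont bytes. acc=0x9
Byte[1]=81: continuation. acc=(acc<<6)|0x01=0x241
Completed: cp=U+0241 (starts at byte 0)
Byte[2]=D3: 2-byte lead, need 1 cont bytes. acc=0x13
Byte[3]=BF: continuation. acc=(acc<<6)|0x3F=0x4FF
Completed: cp=U+04FF (starts at byte 2)
Byte[4]=FA: INVALID lead byte (not 0xxx/110x/1110/11110)

Answer: 4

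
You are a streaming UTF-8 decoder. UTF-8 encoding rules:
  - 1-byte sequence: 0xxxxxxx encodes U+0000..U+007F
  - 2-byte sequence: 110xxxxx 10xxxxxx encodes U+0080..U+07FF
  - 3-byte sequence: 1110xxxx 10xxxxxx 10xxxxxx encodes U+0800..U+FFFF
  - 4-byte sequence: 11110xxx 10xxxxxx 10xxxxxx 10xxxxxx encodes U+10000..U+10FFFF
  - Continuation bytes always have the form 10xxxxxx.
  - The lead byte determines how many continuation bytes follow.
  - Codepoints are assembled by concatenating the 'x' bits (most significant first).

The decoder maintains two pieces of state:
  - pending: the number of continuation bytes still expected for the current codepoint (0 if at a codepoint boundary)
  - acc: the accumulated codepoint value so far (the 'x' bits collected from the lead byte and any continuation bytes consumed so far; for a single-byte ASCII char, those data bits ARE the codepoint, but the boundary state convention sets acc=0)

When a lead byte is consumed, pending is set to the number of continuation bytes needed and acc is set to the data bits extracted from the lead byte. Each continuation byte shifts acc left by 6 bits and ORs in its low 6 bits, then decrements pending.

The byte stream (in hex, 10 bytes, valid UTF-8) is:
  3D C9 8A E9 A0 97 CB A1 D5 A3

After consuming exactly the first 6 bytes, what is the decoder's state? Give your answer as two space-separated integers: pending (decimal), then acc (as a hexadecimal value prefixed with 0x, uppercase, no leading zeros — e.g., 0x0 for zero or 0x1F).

Answer: 0 0x9817

Derivation:
Byte[0]=3D: 1-byte. pending=0, acc=0x0
Byte[1]=C9: 2-byte lead. pending=1, acc=0x9
Byte[2]=8A: continuation. acc=(acc<<6)|0x0A=0x24A, pending=0
Byte[3]=E9: 3-byte lead. pending=2, acc=0x9
Byte[4]=A0: continuation. acc=(acc<<6)|0x20=0x260, pending=1
Byte[5]=97: continuation. acc=(acc<<6)|0x17=0x9817, pending=0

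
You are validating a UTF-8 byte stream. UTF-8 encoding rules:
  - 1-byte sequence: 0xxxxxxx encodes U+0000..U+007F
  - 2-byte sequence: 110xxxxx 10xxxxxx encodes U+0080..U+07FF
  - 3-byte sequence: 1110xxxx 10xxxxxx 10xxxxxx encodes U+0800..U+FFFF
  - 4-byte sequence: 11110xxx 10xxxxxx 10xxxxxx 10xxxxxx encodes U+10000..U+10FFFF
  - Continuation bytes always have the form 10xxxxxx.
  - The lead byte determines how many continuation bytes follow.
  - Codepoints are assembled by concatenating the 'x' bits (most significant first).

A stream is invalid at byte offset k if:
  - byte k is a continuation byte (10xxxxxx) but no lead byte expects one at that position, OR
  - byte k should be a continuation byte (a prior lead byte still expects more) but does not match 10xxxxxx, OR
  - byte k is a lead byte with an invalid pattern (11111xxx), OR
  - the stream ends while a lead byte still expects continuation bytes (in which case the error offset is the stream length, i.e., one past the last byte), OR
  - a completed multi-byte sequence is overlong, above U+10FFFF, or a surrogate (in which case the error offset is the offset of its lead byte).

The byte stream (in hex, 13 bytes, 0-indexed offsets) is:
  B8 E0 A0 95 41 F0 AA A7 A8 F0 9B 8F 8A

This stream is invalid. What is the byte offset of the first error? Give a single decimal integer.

Answer: 0

Derivation:
Byte[0]=B8: INVALID lead byte (not 0xxx/110x/1110/11110)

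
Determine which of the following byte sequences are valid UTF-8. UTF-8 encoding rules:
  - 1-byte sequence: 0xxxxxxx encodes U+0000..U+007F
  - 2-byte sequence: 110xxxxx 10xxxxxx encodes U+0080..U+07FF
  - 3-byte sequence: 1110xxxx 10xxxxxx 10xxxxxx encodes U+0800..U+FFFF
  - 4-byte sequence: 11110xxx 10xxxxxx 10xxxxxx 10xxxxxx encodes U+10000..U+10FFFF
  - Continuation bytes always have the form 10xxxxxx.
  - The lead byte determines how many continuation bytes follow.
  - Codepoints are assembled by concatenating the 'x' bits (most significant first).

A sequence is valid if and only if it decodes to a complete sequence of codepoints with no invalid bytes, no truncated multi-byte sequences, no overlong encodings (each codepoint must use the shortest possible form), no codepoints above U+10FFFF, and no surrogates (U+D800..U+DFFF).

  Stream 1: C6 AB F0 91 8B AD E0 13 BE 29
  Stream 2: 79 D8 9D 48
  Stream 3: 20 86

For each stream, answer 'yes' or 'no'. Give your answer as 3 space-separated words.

Stream 1: error at byte offset 7. INVALID
Stream 2: decodes cleanly. VALID
Stream 3: error at byte offset 1. INVALID

Answer: no yes no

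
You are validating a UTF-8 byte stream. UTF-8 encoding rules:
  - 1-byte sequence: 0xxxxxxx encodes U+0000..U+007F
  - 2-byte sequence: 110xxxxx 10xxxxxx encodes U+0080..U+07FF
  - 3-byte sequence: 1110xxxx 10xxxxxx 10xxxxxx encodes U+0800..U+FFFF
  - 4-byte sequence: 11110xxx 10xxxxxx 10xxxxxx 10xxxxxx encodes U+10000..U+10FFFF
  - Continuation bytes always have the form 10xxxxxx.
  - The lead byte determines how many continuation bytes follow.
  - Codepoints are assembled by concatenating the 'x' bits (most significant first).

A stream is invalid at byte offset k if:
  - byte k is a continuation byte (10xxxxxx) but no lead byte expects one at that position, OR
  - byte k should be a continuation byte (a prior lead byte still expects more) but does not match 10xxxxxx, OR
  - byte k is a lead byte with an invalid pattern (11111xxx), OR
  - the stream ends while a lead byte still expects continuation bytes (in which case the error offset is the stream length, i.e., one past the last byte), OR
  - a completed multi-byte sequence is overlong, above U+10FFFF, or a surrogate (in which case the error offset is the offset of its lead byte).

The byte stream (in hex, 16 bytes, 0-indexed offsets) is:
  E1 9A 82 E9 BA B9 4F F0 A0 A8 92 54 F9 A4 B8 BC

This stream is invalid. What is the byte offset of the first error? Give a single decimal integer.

Byte[0]=E1: 3-byte lead, need 2 cont bytes. acc=0x1
Byte[1]=9A: continuation. acc=(acc<<6)|0x1A=0x5A
Byte[2]=82: continuation. acc=(acc<<6)|0x02=0x1682
Completed: cp=U+1682 (starts at byte 0)
Byte[3]=E9: 3-byte lead, need 2 cont bytes. acc=0x9
Byte[4]=BA: continuation. acc=(acc<<6)|0x3A=0x27A
Byte[5]=B9: continuation. acc=(acc<<6)|0x39=0x9EB9
Completed: cp=U+9EB9 (starts at byte 3)
Byte[6]=4F: 1-byte ASCII. cp=U+004F
Byte[7]=F0: 4-byte lead, need 3 cont bytes. acc=0x0
Byte[8]=A0: continuation. acc=(acc<<6)|0x20=0x20
Byte[9]=A8: continuation. acc=(acc<<6)|0x28=0x828
Byte[10]=92: continuation. acc=(acc<<6)|0x12=0x20A12
Completed: cp=U+20A12 (starts at byte 7)
Byte[11]=54: 1-byte ASCII. cp=U+0054
Byte[12]=F9: INVALID lead byte (not 0xxx/110x/1110/11110)

Answer: 12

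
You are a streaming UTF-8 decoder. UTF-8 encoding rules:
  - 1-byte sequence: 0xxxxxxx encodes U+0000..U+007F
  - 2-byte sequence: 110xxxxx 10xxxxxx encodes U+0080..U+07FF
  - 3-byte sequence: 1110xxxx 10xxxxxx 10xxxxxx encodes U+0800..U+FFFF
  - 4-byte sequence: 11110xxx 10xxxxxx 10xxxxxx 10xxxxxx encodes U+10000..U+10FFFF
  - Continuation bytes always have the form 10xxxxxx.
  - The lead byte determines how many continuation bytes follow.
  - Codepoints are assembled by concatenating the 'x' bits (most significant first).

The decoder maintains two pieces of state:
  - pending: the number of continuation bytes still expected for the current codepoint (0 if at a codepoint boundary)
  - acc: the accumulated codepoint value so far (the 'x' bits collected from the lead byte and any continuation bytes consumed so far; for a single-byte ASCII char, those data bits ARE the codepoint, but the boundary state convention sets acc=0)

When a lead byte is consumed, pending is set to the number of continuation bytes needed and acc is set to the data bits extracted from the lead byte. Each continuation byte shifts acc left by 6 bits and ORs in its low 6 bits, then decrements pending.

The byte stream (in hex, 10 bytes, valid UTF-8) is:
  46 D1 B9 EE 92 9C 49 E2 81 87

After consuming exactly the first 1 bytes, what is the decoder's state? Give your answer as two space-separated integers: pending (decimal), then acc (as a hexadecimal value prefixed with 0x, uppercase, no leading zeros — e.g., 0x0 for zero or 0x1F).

Answer: 0 0x0

Derivation:
Byte[0]=46: 1-byte. pending=0, acc=0x0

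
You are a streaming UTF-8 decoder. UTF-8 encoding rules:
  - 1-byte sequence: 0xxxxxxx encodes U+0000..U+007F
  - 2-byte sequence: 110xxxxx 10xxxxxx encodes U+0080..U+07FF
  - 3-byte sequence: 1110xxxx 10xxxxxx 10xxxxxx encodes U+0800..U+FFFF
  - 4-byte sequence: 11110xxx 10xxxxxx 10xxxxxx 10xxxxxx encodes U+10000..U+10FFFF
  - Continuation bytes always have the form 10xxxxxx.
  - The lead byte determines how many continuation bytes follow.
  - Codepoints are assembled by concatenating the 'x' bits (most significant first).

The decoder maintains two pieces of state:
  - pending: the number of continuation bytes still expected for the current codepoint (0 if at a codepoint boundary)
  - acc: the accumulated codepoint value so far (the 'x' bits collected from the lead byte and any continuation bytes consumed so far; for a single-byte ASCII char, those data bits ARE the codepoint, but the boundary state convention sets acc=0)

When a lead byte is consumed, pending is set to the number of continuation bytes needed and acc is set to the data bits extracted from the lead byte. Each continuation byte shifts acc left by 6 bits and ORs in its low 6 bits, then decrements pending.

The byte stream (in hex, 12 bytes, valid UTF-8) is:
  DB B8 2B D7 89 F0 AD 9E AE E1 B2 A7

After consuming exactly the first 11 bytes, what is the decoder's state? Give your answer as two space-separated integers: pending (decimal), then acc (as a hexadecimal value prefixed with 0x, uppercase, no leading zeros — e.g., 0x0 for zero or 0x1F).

Byte[0]=DB: 2-byte lead. pending=1, acc=0x1B
Byte[1]=B8: continuation. acc=(acc<<6)|0x38=0x6F8, pending=0
Byte[2]=2B: 1-byte. pending=0, acc=0x0
Byte[3]=D7: 2-byte lead. pending=1, acc=0x17
Byte[4]=89: continuation. acc=(acc<<6)|0x09=0x5C9, pending=0
Byte[5]=F0: 4-byte lead. pending=3, acc=0x0
Byte[6]=AD: continuation. acc=(acc<<6)|0x2D=0x2D, pending=2
Byte[7]=9E: continuation. acc=(acc<<6)|0x1E=0xB5E, pending=1
Byte[8]=AE: continuation. acc=(acc<<6)|0x2E=0x2D7AE, pending=0
Byte[9]=E1: 3-byte lead. pending=2, acc=0x1
Byte[10]=B2: continuation. acc=(acc<<6)|0x32=0x72, pending=1

Answer: 1 0x72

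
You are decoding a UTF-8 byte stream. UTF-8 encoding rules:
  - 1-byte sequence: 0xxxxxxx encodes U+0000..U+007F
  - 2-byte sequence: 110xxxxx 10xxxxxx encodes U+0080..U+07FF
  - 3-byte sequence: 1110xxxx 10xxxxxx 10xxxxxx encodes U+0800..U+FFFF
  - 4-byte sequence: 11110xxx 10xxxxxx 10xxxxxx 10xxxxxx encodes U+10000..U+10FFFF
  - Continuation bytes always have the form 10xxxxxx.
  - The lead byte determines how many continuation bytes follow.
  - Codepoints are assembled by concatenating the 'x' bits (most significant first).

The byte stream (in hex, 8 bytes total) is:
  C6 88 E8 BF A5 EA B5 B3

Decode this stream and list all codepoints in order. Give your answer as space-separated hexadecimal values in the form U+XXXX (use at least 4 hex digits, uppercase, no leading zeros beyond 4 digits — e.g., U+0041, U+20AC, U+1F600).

Byte[0]=C6: 2-byte lead, need 1 cont bytes. acc=0x6
Byte[1]=88: continuation. acc=(acc<<6)|0x08=0x188
Completed: cp=U+0188 (starts at byte 0)
Byte[2]=E8: 3-byte lead, need 2 cont bytes. acc=0x8
Byte[3]=BF: continuation. acc=(acc<<6)|0x3F=0x23F
Byte[4]=A5: continuation. acc=(acc<<6)|0x25=0x8FE5
Completed: cp=U+8FE5 (starts at byte 2)
Byte[5]=EA: 3-byte lead, need 2 cont bytes. acc=0xA
Byte[6]=B5: continuation. acc=(acc<<6)|0x35=0x2B5
Byte[7]=B3: continuation. acc=(acc<<6)|0x33=0xAD73
Completed: cp=U+AD73 (starts at byte 5)

Answer: U+0188 U+8FE5 U+AD73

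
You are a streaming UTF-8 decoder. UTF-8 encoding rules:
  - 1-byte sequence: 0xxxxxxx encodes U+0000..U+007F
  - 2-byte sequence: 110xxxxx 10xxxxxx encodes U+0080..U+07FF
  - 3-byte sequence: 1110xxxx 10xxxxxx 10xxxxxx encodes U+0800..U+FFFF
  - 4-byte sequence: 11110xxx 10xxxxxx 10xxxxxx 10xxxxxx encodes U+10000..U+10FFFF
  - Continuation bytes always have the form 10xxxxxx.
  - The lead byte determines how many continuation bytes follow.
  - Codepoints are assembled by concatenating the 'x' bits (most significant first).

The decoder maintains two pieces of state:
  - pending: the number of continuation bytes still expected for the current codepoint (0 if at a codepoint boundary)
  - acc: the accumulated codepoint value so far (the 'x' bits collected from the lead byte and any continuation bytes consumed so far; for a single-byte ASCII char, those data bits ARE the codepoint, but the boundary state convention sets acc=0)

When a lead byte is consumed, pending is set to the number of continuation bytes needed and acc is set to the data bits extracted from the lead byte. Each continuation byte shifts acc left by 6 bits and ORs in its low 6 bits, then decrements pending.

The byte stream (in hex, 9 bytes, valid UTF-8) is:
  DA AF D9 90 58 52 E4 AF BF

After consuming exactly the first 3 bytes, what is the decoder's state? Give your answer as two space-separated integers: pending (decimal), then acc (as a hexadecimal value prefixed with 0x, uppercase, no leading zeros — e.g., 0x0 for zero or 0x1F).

Answer: 1 0x19

Derivation:
Byte[0]=DA: 2-byte lead. pending=1, acc=0x1A
Byte[1]=AF: continuation. acc=(acc<<6)|0x2F=0x6AF, pending=0
Byte[2]=D9: 2-byte lead. pending=1, acc=0x19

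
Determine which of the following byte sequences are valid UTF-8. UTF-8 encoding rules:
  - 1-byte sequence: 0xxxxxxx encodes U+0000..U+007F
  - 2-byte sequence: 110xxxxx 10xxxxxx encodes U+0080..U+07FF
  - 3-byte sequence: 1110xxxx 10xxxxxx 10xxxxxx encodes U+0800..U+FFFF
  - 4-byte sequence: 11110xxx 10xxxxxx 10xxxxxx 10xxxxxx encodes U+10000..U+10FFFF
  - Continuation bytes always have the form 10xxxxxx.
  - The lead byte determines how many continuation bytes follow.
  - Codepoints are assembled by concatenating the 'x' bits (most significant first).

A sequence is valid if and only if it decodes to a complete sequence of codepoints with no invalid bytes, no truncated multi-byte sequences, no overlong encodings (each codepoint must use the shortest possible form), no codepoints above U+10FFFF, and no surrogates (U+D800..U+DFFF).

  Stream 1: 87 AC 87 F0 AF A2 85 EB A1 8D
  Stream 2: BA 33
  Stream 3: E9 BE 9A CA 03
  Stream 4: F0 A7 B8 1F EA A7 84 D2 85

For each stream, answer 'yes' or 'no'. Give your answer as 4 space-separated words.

Answer: no no no no

Derivation:
Stream 1: error at byte offset 0. INVALID
Stream 2: error at byte offset 0. INVALID
Stream 3: error at byte offset 4. INVALID
Stream 4: error at byte offset 3. INVALID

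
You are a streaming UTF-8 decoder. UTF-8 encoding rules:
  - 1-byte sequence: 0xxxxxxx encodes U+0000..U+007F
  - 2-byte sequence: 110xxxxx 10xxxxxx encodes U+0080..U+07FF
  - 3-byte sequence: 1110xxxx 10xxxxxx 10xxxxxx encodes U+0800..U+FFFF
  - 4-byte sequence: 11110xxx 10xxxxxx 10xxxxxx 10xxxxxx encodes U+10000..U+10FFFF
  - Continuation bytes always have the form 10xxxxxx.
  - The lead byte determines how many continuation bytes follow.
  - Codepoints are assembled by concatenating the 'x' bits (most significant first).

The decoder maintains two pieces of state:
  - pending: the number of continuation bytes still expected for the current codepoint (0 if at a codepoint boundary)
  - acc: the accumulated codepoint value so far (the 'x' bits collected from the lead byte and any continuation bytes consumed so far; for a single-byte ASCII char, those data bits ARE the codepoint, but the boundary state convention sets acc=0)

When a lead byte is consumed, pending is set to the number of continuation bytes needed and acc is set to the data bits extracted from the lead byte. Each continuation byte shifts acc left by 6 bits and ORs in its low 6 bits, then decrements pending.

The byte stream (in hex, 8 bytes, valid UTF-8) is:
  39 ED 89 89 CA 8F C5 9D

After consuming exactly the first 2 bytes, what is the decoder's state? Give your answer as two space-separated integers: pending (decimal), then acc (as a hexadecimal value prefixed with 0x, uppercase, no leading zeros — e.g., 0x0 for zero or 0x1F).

Byte[0]=39: 1-byte. pending=0, acc=0x0
Byte[1]=ED: 3-byte lead. pending=2, acc=0xD

Answer: 2 0xD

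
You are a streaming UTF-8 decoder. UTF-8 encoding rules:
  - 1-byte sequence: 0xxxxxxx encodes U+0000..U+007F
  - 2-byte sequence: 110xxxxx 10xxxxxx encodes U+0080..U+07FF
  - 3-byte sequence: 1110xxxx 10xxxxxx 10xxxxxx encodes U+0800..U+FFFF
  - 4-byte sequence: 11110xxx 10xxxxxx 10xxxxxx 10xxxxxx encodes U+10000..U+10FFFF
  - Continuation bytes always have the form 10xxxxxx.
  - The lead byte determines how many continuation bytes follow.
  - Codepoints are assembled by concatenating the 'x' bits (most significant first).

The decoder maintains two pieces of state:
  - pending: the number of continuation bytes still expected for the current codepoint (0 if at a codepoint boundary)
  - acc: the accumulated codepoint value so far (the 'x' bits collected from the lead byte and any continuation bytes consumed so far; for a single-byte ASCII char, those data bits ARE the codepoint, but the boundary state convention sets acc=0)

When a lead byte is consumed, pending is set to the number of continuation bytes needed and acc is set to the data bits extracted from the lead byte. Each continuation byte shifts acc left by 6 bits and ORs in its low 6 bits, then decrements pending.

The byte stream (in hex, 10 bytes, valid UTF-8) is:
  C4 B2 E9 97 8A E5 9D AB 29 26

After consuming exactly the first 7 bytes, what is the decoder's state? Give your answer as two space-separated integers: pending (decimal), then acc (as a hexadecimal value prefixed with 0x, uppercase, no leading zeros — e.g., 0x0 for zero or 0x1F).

Answer: 1 0x15D

Derivation:
Byte[0]=C4: 2-byte lead. pending=1, acc=0x4
Byte[1]=B2: continuation. acc=(acc<<6)|0x32=0x132, pending=0
Byte[2]=E9: 3-byte lead. pending=2, acc=0x9
Byte[3]=97: continuation. acc=(acc<<6)|0x17=0x257, pending=1
Byte[4]=8A: continuation. acc=(acc<<6)|0x0A=0x95CA, pending=0
Byte[5]=E5: 3-byte lead. pending=2, acc=0x5
Byte[6]=9D: continuation. acc=(acc<<6)|0x1D=0x15D, pending=1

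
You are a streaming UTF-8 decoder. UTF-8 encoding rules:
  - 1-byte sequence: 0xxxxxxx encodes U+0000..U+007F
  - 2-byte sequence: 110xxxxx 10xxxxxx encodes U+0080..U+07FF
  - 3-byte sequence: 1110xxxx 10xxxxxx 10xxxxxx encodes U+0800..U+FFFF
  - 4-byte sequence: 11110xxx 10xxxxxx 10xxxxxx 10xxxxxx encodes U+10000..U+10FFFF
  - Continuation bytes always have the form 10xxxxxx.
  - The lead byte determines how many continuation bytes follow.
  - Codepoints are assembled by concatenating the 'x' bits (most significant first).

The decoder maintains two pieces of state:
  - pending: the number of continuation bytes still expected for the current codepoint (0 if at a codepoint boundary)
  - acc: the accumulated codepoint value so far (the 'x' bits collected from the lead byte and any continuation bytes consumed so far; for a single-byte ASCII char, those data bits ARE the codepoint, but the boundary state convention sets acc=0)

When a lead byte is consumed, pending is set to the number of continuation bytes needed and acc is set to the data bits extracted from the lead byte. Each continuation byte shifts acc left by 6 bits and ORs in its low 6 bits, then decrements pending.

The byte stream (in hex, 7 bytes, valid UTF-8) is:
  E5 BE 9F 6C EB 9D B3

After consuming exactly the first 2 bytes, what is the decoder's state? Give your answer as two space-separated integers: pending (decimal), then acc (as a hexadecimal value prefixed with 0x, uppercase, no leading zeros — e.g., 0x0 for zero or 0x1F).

Byte[0]=E5: 3-byte lead. pending=2, acc=0x5
Byte[1]=BE: continuation. acc=(acc<<6)|0x3E=0x17E, pending=1

Answer: 1 0x17E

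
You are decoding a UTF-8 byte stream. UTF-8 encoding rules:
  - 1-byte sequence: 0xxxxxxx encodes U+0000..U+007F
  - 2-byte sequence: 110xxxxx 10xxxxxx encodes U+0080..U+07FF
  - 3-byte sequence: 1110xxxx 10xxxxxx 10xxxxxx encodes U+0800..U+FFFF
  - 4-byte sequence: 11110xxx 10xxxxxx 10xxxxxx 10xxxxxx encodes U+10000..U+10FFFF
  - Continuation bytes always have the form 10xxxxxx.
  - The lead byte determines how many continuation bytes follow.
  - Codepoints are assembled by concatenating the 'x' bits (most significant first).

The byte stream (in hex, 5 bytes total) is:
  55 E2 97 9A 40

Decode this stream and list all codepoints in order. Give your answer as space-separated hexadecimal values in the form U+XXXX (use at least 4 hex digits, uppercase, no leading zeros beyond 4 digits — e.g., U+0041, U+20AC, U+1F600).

Byte[0]=55: 1-byte ASCII. cp=U+0055
Byte[1]=E2: 3-byte lead, need 2 cont bytes. acc=0x2
Byte[2]=97: continuation. acc=(acc<<6)|0x17=0x97
Byte[3]=9A: continuation. acc=(acc<<6)|0x1A=0x25DA
Completed: cp=U+25DA (starts at byte 1)
Byte[4]=40: 1-byte ASCII. cp=U+0040

Answer: U+0055 U+25DA U+0040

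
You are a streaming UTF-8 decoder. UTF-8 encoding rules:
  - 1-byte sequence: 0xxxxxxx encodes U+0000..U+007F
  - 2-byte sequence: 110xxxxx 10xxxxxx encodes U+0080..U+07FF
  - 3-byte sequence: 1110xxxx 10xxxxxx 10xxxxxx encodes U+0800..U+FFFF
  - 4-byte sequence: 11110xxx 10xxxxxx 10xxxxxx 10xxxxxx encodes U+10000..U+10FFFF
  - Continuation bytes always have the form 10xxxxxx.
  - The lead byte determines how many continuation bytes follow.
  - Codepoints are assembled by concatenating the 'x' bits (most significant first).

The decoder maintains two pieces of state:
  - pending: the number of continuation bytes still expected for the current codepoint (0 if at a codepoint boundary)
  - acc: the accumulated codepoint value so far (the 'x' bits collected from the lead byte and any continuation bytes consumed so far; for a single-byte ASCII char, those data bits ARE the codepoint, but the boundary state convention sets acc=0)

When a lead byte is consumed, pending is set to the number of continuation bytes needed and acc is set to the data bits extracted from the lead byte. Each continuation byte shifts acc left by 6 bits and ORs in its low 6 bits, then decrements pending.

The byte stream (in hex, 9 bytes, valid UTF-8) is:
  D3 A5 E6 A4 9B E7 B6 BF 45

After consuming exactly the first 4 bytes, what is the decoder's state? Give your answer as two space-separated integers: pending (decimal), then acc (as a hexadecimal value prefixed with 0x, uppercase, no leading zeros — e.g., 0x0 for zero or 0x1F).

Answer: 1 0x1A4

Derivation:
Byte[0]=D3: 2-byte lead. pending=1, acc=0x13
Byte[1]=A5: continuation. acc=(acc<<6)|0x25=0x4E5, pending=0
Byte[2]=E6: 3-byte lead. pending=2, acc=0x6
Byte[3]=A4: continuation. acc=(acc<<6)|0x24=0x1A4, pending=1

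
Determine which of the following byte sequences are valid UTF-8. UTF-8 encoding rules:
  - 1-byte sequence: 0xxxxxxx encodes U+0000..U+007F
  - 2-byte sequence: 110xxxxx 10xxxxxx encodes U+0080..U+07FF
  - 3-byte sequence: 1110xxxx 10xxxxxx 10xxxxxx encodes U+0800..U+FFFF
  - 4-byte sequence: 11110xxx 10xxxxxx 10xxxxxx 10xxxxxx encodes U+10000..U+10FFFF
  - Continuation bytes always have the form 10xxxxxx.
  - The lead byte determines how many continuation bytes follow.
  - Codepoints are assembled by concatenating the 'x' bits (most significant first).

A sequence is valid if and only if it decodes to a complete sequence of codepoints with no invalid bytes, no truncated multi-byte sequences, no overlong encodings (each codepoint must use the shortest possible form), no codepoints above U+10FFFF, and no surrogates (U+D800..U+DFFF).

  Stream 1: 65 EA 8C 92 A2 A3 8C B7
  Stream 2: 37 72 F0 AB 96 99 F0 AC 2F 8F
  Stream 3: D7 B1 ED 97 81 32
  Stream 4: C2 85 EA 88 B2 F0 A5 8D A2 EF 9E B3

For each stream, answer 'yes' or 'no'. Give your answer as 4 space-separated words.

Answer: no no yes yes

Derivation:
Stream 1: error at byte offset 4. INVALID
Stream 2: error at byte offset 8. INVALID
Stream 3: decodes cleanly. VALID
Stream 4: decodes cleanly. VALID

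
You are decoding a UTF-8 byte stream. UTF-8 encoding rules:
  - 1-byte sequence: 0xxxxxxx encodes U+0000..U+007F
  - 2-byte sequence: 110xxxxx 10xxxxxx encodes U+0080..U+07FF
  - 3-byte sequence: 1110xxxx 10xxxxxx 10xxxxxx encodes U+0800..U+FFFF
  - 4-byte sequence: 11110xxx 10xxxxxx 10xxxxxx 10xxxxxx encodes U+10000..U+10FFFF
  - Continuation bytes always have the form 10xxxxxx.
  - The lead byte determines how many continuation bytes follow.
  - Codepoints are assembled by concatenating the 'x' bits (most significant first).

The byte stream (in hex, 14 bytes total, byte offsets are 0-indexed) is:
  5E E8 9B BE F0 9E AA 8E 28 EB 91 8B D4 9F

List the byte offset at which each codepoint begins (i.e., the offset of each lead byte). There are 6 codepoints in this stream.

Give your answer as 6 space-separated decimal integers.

Byte[0]=5E: 1-byte ASCII. cp=U+005E
Byte[1]=E8: 3-byte lead, need 2 cont bytes. acc=0x8
Byte[2]=9B: continuation. acc=(acc<<6)|0x1B=0x21B
Byte[3]=BE: continuation. acc=(acc<<6)|0x3E=0x86FE
Completed: cp=U+86FE (starts at byte 1)
Byte[4]=F0: 4-byte lead, need 3 cont bytes. acc=0x0
Byte[5]=9E: continuation. acc=(acc<<6)|0x1E=0x1E
Byte[6]=AA: continuation. acc=(acc<<6)|0x2A=0x7AA
Byte[7]=8E: continuation. acc=(acc<<6)|0x0E=0x1EA8E
Completed: cp=U+1EA8E (starts at byte 4)
Byte[8]=28: 1-byte ASCII. cp=U+0028
Byte[9]=EB: 3-byte lead, need 2 cont bytes. acc=0xB
Byte[10]=91: continuation. acc=(acc<<6)|0x11=0x2D1
Byte[11]=8B: continuation. acc=(acc<<6)|0x0B=0xB44B
Completed: cp=U+B44B (starts at byte 9)
Byte[12]=D4: 2-byte lead, need 1 cont bytes. acc=0x14
Byte[13]=9F: continuation. acc=(acc<<6)|0x1F=0x51F
Completed: cp=U+051F (starts at byte 12)

Answer: 0 1 4 8 9 12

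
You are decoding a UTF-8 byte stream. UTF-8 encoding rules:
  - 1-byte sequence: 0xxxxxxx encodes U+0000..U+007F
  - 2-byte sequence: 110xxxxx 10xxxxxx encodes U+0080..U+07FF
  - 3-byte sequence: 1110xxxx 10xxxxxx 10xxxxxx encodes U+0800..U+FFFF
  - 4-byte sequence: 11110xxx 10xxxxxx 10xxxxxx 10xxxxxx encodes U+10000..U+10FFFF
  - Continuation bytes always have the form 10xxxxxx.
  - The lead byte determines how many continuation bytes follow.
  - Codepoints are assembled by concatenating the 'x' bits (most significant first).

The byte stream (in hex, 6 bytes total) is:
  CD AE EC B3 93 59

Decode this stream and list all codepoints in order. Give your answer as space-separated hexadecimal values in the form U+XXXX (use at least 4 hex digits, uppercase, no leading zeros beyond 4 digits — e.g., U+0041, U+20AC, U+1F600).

Answer: U+036E U+CCD3 U+0059

Derivation:
Byte[0]=CD: 2-byte lead, need 1 cont bytes. acc=0xD
Byte[1]=AE: continuation. acc=(acc<<6)|0x2E=0x36E
Completed: cp=U+036E (starts at byte 0)
Byte[2]=EC: 3-byte lead, need 2 cont bytes. acc=0xC
Byte[3]=B3: continuation. acc=(acc<<6)|0x33=0x333
Byte[4]=93: continuation. acc=(acc<<6)|0x13=0xCCD3
Completed: cp=U+CCD3 (starts at byte 2)
Byte[5]=59: 1-byte ASCII. cp=U+0059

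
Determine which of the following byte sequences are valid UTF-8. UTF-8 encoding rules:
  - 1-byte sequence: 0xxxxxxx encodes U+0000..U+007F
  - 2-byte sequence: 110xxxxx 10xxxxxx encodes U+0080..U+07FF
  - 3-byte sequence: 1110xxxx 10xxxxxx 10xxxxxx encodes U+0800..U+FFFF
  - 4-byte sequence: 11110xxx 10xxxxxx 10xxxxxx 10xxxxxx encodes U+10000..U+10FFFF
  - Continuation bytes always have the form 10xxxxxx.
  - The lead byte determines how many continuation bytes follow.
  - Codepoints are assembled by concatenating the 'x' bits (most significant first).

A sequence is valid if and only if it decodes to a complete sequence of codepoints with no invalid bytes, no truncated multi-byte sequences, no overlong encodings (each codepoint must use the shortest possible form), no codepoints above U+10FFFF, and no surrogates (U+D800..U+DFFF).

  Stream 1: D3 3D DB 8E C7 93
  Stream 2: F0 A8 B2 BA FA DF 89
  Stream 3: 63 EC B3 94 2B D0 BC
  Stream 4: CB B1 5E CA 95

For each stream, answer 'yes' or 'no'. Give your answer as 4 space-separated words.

Answer: no no yes yes

Derivation:
Stream 1: error at byte offset 1. INVALID
Stream 2: error at byte offset 4. INVALID
Stream 3: decodes cleanly. VALID
Stream 4: decodes cleanly. VALID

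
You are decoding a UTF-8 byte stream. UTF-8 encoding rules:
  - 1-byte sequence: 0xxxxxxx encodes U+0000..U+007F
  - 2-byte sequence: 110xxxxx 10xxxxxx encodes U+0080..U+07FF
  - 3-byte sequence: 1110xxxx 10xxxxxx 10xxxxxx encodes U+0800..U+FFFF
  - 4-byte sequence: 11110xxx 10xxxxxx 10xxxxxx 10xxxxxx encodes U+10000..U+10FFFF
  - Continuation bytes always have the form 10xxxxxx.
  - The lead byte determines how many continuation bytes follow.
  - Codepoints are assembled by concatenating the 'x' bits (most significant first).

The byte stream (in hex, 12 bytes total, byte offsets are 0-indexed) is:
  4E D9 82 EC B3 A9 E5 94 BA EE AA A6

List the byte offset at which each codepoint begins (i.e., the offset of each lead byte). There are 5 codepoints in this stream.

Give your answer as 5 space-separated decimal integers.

Byte[0]=4E: 1-byte ASCII. cp=U+004E
Byte[1]=D9: 2-byte lead, need 1 cont bytes. acc=0x19
Byte[2]=82: continuation. acc=(acc<<6)|0x02=0x642
Completed: cp=U+0642 (starts at byte 1)
Byte[3]=EC: 3-byte lead, need 2 cont bytes. acc=0xC
Byte[4]=B3: continuation. acc=(acc<<6)|0x33=0x333
Byte[5]=A9: continuation. acc=(acc<<6)|0x29=0xCCE9
Completed: cp=U+CCE9 (starts at byte 3)
Byte[6]=E5: 3-byte lead, need 2 cont bytes. acc=0x5
Byte[7]=94: continuation. acc=(acc<<6)|0x14=0x154
Byte[8]=BA: continuation. acc=(acc<<6)|0x3A=0x553A
Completed: cp=U+553A (starts at byte 6)
Byte[9]=EE: 3-byte lead, need 2 cont bytes. acc=0xE
Byte[10]=AA: continuation. acc=(acc<<6)|0x2A=0x3AA
Byte[11]=A6: continuation. acc=(acc<<6)|0x26=0xEAA6
Completed: cp=U+EAA6 (starts at byte 9)

Answer: 0 1 3 6 9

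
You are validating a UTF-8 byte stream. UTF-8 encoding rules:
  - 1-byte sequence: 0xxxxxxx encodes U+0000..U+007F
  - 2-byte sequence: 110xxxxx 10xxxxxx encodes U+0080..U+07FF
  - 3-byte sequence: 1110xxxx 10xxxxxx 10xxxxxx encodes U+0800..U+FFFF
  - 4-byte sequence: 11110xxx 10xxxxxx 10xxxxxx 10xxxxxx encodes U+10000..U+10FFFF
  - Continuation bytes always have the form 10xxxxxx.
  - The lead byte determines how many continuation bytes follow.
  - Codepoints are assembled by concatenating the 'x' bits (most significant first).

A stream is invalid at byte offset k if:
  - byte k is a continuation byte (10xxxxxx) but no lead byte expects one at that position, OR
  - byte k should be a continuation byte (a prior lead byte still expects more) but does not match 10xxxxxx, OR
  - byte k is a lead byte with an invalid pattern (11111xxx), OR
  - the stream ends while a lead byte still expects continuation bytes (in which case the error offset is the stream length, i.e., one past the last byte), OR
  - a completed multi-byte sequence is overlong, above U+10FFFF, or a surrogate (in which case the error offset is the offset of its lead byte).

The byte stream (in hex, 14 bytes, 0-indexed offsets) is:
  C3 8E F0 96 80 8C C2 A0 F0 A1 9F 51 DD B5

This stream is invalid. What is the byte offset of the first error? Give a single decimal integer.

Byte[0]=C3: 2-byte lead, need 1 cont bytes. acc=0x3
Byte[1]=8E: continuation. acc=(acc<<6)|0x0E=0xCE
Completed: cp=U+00CE (starts at byte 0)
Byte[2]=F0: 4-byte lead, need 3 cont bytes. acc=0x0
Byte[3]=96: continuation. acc=(acc<<6)|0x16=0x16
Byte[4]=80: continuation. acc=(acc<<6)|0x00=0x580
Byte[5]=8C: continuation. acc=(acc<<6)|0x0C=0x1600C
Completed: cp=U+1600C (starts at byte 2)
Byte[6]=C2: 2-byte lead, need 1 cont bytes. acc=0x2
Byte[7]=A0: continuation. acc=(acc<<6)|0x20=0xA0
Completed: cp=U+00A0 (starts at byte 6)
Byte[8]=F0: 4-byte lead, need 3 cont bytes. acc=0x0
Byte[9]=A1: continuation. acc=(acc<<6)|0x21=0x21
Byte[10]=9F: continuation. acc=(acc<<6)|0x1F=0x85F
Byte[11]=51: expected 10xxxxxx continuation. INVALID

Answer: 11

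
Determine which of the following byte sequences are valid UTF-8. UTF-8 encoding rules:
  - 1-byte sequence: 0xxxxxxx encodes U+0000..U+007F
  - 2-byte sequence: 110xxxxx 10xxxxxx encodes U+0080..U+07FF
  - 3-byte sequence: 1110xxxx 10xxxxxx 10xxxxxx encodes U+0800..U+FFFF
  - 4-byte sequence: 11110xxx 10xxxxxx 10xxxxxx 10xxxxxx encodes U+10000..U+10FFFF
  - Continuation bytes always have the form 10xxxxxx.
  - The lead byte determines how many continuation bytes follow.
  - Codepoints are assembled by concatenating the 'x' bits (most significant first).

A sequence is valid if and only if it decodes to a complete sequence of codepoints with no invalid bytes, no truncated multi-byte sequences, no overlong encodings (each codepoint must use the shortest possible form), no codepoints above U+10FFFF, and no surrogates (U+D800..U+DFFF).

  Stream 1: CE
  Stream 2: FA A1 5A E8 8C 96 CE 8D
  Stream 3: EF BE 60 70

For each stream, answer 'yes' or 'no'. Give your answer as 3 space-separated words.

Answer: no no no

Derivation:
Stream 1: error at byte offset 1. INVALID
Stream 2: error at byte offset 0. INVALID
Stream 3: error at byte offset 2. INVALID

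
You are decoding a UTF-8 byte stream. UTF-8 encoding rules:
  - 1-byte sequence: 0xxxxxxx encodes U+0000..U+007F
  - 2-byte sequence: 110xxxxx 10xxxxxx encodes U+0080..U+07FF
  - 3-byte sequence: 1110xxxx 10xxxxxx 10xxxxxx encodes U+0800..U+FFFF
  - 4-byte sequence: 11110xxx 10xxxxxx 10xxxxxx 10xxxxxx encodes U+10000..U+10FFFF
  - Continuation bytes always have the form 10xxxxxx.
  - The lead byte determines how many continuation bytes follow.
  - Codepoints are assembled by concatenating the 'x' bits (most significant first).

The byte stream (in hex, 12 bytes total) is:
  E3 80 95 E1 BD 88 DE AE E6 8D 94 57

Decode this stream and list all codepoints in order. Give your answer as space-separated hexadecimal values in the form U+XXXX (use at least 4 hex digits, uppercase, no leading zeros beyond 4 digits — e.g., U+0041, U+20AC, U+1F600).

Answer: U+3015 U+1F48 U+07AE U+6354 U+0057

Derivation:
Byte[0]=E3: 3-byte lead, need 2 cont bytes. acc=0x3
Byte[1]=80: continuation. acc=(acc<<6)|0x00=0xC0
Byte[2]=95: continuation. acc=(acc<<6)|0x15=0x3015
Completed: cp=U+3015 (starts at byte 0)
Byte[3]=E1: 3-byte lead, need 2 cont bytes. acc=0x1
Byte[4]=BD: continuation. acc=(acc<<6)|0x3D=0x7D
Byte[5]=88: continuation. acc=(acc<<6)|0x08=0x1F48
Completed: cp=U+1F48 (starts at byte 3)
Byte[6]=DE: 2-byte lead, need 1 cont bytes. acc=0x1E
Byte[7]=AE: continuation. acc=(acc<<6)|0x2E=0x7AE
Completed: cp=U+07AE (starts at byte 6)
Byte[8]=E6: 3-byte lead, need 2 cont bytes. acc=0x6
Byte[9]=8D: continuation. acc=(acc<<6)|0x0D=0x18D
Byte[10]=94: continuation. acc=(acc<<6)|0x14=0x6354
Completed: cp=U+6354 (starts at byte 8)
Byte[11]=57: 1-byte ASCII. cp=U+0057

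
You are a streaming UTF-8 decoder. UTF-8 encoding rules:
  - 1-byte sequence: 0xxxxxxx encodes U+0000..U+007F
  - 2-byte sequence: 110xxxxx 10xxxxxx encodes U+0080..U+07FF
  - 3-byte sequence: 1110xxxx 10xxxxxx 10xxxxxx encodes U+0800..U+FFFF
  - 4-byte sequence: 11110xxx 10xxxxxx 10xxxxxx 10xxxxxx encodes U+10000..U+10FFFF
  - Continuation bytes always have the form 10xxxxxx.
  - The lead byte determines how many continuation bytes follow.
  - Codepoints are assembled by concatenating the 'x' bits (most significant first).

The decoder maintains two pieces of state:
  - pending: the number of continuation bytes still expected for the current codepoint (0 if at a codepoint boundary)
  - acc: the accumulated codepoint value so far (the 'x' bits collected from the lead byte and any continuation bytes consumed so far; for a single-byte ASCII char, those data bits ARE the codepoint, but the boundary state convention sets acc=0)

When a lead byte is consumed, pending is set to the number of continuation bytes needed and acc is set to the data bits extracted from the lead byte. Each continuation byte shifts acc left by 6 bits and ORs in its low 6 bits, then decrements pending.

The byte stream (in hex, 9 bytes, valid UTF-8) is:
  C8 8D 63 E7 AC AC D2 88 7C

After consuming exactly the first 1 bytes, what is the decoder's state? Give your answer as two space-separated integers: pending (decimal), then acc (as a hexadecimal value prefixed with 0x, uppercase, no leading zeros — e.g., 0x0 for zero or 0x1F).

Byte[0]=C8: 2-byte lead. pending=1, acc=0x8

Answer: 1 0x8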